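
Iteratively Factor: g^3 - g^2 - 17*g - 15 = (g - 5)*(g^2 + 4*g + 3) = (g - 5)*(g + 1)*(g + 3)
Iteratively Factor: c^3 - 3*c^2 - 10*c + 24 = (c - 4)*(c^2 + c - 6) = (c - 4)*(c + 3)*(c - 2)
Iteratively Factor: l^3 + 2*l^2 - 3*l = (l)*(l^2 + 2*l - 3) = l*(l - 1)*(l + 3)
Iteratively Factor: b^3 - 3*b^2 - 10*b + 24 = (b - 2)*(b^2 - b - 12) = (b - 4)*(b - 2)*(b + 3)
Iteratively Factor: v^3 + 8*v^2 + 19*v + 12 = (v + 1)*(v^2 + 7*v + 12) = (v + 1)*(v + 3)*(v + 4)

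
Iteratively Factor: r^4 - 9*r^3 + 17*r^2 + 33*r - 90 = (r + 2)*(r^3 - 11*r^2 + 39*r - 45) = (r - 5)*(r + 2)*(r^2 - 6*r + 9) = (r - 5)*(r - 3)*(r + 2)*(r - 3)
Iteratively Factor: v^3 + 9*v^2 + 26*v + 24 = (v + 4)*(v^2 + 5*v + 6) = (v + 2)*(v + 4)*(v + 3)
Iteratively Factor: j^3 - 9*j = (j)*(j^2 - 9) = j*(j + 3)*(j - 3)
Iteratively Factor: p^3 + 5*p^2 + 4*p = (p + 1)*(p^2 + 4*p) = (p + 1)*(p + 4)*(p)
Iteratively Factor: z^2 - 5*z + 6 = (z - 2)*(z - 3)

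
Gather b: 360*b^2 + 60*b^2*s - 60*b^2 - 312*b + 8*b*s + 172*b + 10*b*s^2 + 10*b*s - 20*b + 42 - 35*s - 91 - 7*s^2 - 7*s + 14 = b^2*(60*s + 300) + b*(10*s^2 + 18*s - 160) - 7*s^2 - 42*s - 35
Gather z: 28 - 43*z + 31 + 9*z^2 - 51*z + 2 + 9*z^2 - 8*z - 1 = 18*z^2 - 102*z + 60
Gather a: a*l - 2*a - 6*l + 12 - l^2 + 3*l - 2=a*(l - 2) - l^2 - 3*l + 10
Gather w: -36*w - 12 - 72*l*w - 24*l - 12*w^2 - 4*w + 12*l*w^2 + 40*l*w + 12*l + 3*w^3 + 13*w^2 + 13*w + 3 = -12*l + 3*w^3 + w^2*(12*l + 1) + w*(-32*l - 27) - 9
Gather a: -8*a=-8*a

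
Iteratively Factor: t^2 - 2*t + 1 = (t - 1)*(t - 1)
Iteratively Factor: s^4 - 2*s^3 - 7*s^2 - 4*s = (s + 1)*(s^3 - 3*s^2 - 4*s) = s*(s + 1)*(s^2 - 3*s - 4) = s*(s - 4)*(s + 1)*(s + 1)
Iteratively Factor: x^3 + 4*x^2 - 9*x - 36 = (x + 3)*(x^2 + x - 12) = (x - 3)*(x + 3)*(x + 4)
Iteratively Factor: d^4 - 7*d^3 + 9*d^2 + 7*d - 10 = (d - 1)*(d^3 - 6*d^2 + 3*d + 10) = (d - 1)*(d + 1)*(d^2 - 7*d + 10) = (d - 5)*(d - 1)*(d + 1)*(d - 2)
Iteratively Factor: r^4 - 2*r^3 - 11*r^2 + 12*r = (r + 3)*(r^3 - 5*r^2 + 4*r) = (r - 1)*(r + 3)*(r^2 - 4*r) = (r - 4)*(r - 1)*(r + 3)*(r)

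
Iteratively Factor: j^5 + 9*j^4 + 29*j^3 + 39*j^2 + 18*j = (j + 2)*(j^4 + 7*j^3 + 15*j^2 + 9*j) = (j + 2)*(j + 3)*(j^3 + 4*j^2 + 3*j) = (j + 1)*(j + 2)*(j + 3)*(j^2 + 3*j) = (j + 1)*(j + 2)*(j + 3)^2*(j)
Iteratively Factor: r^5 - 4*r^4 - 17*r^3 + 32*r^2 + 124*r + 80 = (r - 5)*(r^4 + r^3 - 12*r^2 - 28*r - 16) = (r - 5)*(r + 2)*(r^3 - r^2 - 10*r - 8) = (r - 5)*(r - 4)*(r + 2)*(r^2 + 3*r + 2) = (r - 5)*(r - 4)*(r + 2)^2*(r + 1)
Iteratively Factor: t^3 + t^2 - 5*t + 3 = (t - 1)*(t^2 + 2*t - 3) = (t - 1)*(t + 3)*(t - 1)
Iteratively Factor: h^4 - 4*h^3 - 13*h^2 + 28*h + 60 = (h - 5)*(h^3 + h^2 - 8*h - 12) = (h - 5)*(h + 2)*(h^2 - h - 6) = (h - 5)*(h + 2)^2*(h - 3)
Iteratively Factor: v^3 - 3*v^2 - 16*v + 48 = (v + 4)*(v^2 - 7*v + 12) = (v - 4)*(v + 4)*(v - 3)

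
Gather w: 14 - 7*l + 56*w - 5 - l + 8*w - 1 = -8*l + 64*w + 8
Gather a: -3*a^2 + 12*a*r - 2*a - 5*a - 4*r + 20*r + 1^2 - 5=-3*a^2 + a*(12*r - 7) + 16*r - 4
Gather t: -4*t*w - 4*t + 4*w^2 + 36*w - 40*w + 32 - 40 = t*(-4*w - 4) + 4*w^2 - 4*w - 8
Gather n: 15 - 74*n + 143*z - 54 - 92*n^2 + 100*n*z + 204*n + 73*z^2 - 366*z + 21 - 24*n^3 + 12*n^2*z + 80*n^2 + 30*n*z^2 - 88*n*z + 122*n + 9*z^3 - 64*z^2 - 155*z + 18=-24*n^3 + n^2*(12*z - 12) + n*(30*z^2 + 12*z + 252) + 9*z^3 + 9*z^2 - 378*z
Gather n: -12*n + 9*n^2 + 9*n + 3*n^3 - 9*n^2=3*n^3 - 3*n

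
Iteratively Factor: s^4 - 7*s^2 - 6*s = (s + 1)*(s^3 - s^2 - 6*s) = (s + 1)*(s + 2)*(s^2 - 3*s) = s*(s + 1)*(s + 2)*(s - 3)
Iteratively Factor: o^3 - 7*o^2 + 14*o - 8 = (o - 1)*(o^2 - 6*o + 8) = (o - 4)*(o - 1)*(o - 2)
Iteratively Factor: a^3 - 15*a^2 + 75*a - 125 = (a - 5)*(a^2 - 10*a + 25) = (a - 5)^2*(a - 5)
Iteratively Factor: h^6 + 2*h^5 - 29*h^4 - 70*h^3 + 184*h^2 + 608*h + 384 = (h - 4)*(h^5 + 6*h^4 - 5*h^3 - 90*h^2 - 176*h - 96) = (h - 4)*(h + 1)*(h^4 + 5*h^3 - 10*h^2 - 80*h - 96) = (h - 4)^2*(h + 1)*(h^3 + 9*h^2 + 26*h + 24) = (h - 4)^2*(h + 1)*(h + 4)*(h^2 + 5*h + 6) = (h - 4)^2*(h + 1)*(h + 3)*(h + 4)*(h + 2)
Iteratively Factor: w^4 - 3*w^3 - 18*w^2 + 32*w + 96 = (w + 2)*(w^3 - 5*w^2 - 8*w + 48) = (w + 2)*(w + 3)*(w^2 - 8*w + 16) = (w - 4)*(w + 2)*(w + 3)*(w - 4)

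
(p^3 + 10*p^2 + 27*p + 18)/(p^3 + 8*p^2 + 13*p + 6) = (p + 3)/(p + 1)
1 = 1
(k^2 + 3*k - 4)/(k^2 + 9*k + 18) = (k^2 + 3*k - 4)/(k^2 + 9*k + 18)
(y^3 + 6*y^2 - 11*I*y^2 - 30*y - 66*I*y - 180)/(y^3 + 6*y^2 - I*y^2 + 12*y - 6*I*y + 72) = (y^2 - 11*I*y - 30)/(y^2 - I*y + 12)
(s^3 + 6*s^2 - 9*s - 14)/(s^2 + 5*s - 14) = s + 1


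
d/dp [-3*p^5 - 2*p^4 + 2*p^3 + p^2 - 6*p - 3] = -15*p^4 - 8*p^3 + 6*p^2 + 2*p - 6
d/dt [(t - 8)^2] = 2*t - 16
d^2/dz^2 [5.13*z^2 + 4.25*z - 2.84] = 10.2600000000000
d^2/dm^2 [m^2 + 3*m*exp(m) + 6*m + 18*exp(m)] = 3*m*exp(m) + 24*exp(m) + 2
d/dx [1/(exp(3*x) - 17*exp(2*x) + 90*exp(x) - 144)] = (-3*exp(2*x) + 34*exp(x) - 90)*exp(x)/(exp(3*x) - 17*exp(2*x) + 90*exp(x) - 144)^2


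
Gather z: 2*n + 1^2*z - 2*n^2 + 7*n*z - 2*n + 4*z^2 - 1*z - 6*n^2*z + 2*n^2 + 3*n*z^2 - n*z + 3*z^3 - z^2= 3*z^3 + z^2*(3*n + 3) + z*(-6*n^2 + 6*n)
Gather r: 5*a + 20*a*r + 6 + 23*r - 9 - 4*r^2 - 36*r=5*a - 4*r^2 + r*(20*a - 13) - 3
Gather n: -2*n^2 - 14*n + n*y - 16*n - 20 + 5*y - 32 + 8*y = -2*n^2 + n*(y - 30) + 13*y - 52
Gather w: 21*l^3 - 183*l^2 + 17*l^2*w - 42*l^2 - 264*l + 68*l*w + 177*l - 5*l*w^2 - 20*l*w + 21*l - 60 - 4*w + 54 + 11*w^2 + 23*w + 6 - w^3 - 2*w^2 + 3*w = 21*l^3 - 225*l^2 - 66*l - w^3 + w^2*(9 - 5*l) + w*(17*l^2 + 48*l + 22)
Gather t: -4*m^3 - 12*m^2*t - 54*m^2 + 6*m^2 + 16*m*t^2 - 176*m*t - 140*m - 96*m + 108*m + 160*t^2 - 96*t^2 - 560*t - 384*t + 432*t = -4*m^3 - 48*m^2 - 128*m + t^2*(16*m + 64) + t*(-12*m^2 - 176*m - 512)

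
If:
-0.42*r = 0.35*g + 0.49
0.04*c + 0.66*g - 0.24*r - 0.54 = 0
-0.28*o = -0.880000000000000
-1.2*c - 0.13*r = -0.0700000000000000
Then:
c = 0.21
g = 0.29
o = 3.14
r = -1.41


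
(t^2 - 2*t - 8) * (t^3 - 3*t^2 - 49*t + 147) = t^5 - 5*t^4 - 51*t^3 + 269*t^2 + 98*t - 1176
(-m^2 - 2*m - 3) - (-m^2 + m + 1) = -3*m - 4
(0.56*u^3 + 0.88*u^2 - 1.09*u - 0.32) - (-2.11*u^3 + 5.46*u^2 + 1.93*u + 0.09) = 2.67*u^3 - 4.58*u^2 - 3.02*u - 0.41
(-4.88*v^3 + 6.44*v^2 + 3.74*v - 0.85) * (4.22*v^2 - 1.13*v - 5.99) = -20.5936*v^5 + 32.6912*v^4 + 37.7368*v^3 - 46.3888*v^2 - 21.4421*v + 5.0915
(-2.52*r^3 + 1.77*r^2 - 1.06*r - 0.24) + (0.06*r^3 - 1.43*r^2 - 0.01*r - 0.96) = -2.46*r^3 + 0.34*r^2 - 1.07*r - 1.2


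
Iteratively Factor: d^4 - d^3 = (d)*(d^3 - d^2) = d^2*(d^2 - d) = d^2*(d - 1)*(d)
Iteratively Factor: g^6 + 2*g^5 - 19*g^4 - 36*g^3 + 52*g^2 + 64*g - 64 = (g + 4)*(g^5 - 2*g^4 - 11*g^3 + 8*g^2 + 20*g - 16) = (g + 2)*(g + 4)*(g^4 - 4*g^3 - 3*g^2 + 14*g - 8) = (g - 1)*(g + 2)*(g + 4)*(g^3 - 3*g^2 - 6*g + 8) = (g - 1)*(g + 2)^2*(g + 4)*(g^2 - 5*g + 4) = (g - 1)^2*(g + 2)^2*(g + 4)*(g - 4)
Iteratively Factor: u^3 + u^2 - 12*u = (u + 4)*(u^2 - 3*u) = u*(u + 4)*(u - 3)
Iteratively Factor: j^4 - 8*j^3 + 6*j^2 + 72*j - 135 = (j + 3)*(j^3 - 11*j^2 + 39*j - 45) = (j - 3)*(j + 3)*(j^2 - 8*j + 15) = (j - 3)^2*(j + 3)*(j - 5)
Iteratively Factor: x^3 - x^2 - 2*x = (x - 2)*(x^2 + x) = (x - 2)*(x + 1)*(x)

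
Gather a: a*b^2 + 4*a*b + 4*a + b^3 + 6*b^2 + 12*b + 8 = a*(b^2 + 4*b + 4) + b^3 + 6*b^2 + 12*b + 8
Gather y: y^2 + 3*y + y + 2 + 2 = y^2 + 4*y + 4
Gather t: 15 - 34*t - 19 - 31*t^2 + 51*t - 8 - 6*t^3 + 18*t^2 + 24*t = -6*t^3 - 13*t^2 + 41*t - 12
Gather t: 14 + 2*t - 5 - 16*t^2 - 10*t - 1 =-16*t^2 - 8*t + 8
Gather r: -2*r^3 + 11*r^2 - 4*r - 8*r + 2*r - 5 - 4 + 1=-2*r^3 + 11*r^2 - 10*r - 8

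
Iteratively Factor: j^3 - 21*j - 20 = (j - 5)*(j^2 + 5*j + 4) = (j - 5)*(j + 4)*(j + 1)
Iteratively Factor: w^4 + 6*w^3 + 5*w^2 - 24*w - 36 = (w + 3)*(w^3 + 3*w^2 - 4*w - 12) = (w + 3)^2*(w^2 - 4) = (w - 2)*(w + 3)^2*(w + 2)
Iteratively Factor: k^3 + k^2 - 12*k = (k - 3)*(k^2 + 4*k) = (k - 3)*(k + 4)*(k)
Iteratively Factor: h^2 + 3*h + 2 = (h + 2)*(h + 1)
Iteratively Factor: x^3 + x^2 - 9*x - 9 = (x + 3)*(x^2 - 2*x - 3) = (x + 1)*(x + 3)*(x - 3)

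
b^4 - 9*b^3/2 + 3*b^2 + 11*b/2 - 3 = (b - 3)*(b - 2)*(b - 1/2)*(b + 1)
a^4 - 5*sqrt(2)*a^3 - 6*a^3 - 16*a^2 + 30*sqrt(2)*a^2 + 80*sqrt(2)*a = a*(a - 8)*(a + 2)*(a - 5*sqrt(2))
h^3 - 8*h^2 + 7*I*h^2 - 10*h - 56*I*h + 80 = (h - 8)*(h + 2*I)*(h + 5*I)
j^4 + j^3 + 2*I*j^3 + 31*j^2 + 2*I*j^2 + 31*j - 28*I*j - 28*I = (j - 4*I)*(j + 7*I)*(-I*j - I)*(I*j + 1)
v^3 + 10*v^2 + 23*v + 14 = (v + 1)*(v + 2)*(v + 7)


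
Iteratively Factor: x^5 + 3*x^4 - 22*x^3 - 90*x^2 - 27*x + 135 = (x + 3)*(x^4 - 22*x^2 - 24*x + 45) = (x - 5)*(x + 3)*(x^3 + 5*x^2 + 3*x - 9) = (x - 5)*(x - 1)*(x + 3)*(x^2 + 6*x + 9) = (x - 5)*(x - 1)*(x + 3)^2*(x + 3)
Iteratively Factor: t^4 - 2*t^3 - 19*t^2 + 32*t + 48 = (t - 3)*(t^3 + t^2 - 16*t - 16) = (t - 4)*(t - 3)*(t^2 + 5*t + 4) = (t - 4)*(t - 3)*(t + 1)*(t + 4)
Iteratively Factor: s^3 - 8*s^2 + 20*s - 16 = (s - 2)*(s^2 - 6*s + 8) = (s - 2)^2*(s - 4)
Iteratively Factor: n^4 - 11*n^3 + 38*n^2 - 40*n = (n - 2)*(n^3 - 9*n^2 + 20*n) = (n - 5)*(n - 2)*(n^2 - 4*n) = (n - 5)*(n - 4)*(n - 2)*(n)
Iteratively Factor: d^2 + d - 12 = (d - 3)*(d + 4)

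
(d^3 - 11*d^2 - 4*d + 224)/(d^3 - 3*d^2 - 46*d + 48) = (d^2 - 3*d - 28)/(d^2 + 5*d - 6)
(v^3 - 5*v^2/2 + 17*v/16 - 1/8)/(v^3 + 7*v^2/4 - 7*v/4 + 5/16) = (4*v^2 - 9*v + 2)/(4*v^2 + 8*v - 5)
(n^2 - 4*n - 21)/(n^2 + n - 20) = (n^2 - 4*n - 21)/(n^2 + n - 20)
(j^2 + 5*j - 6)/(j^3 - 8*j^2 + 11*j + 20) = (j^2 + 5*j - 6)/(j^3 - 8*j^2 + 11*j + 20)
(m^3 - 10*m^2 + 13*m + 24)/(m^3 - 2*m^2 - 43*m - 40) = (m - 3)/(m + 5)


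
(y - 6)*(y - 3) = y^2 - 9*y + 18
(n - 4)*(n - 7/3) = n^2 - 19*n/3 + 28/3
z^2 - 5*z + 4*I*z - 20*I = (z - 5)*(z + 4*I)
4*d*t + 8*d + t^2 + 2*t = (4*d + t)*(t + 2)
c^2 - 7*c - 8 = (c - 8)*(c + 1)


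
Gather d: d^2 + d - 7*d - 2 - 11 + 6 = d^2 - 6*d - 7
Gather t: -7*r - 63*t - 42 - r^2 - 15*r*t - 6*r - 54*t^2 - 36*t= -r^2 - 13*r - 54*t^2 + t*(-15*r - 99) - 42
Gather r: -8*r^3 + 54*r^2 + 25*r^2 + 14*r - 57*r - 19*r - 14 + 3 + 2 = -8*r^3 + 79*r^2 - 62*r - 9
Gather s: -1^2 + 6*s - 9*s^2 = -9*s^2 + 6*s - 1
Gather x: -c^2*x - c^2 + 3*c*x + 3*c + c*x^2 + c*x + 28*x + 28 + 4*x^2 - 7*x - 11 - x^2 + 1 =-c^2 + 3*c + x^2*(c + 3) + x*(-c^2 + 4*c + 21) + 18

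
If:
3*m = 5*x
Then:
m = 5*x/3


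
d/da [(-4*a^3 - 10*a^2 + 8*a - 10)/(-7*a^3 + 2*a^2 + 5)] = 2*(-39*a^4 + 56*a^3 - 143*a^2 - 30*a + 20)/(49*a^6 - 28*a^5 + 4*a^4 - 70*a^3 + 20*a^2 + 25)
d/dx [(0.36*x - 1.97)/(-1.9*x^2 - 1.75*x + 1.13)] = (0.684*x^2 - 7.486*x - 3.0407)/(3.61*x^4 + 6.65*x^3 - 1.2315*x^2 - 3.955*x + 1.2769)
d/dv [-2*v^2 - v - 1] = -4*v - 1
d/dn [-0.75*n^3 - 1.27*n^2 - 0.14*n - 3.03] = -2.25*n^2 - 2.54*n - 0.14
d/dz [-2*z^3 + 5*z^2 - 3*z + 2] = -6*z^2 + 10*z - 3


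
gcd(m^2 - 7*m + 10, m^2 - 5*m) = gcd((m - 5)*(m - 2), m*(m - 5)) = m - 5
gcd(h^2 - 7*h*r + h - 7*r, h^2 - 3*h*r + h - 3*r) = h + 1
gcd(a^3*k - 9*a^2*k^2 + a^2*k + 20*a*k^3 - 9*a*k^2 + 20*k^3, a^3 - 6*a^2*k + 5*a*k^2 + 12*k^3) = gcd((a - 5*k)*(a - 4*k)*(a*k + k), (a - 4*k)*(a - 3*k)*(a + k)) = a - 4*k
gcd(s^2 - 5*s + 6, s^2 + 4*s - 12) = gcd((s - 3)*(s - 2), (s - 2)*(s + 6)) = s - 2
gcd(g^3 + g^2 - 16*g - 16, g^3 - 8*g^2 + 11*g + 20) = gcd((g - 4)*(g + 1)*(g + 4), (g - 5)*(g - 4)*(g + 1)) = g^2 - 3*g - 4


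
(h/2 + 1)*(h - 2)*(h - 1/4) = h^3/2 - h^2/8 - 2*h + 1/2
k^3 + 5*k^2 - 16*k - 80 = (k - 4)*(k + 4)*(k + 5)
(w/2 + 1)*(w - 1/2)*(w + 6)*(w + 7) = w^4/2 + 29*w^3/4 + 121*w^2/4 + 25*w - 21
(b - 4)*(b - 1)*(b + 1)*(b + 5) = b^4 + b^3 - 21*b^2 - b + 20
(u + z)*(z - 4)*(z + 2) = u*z^2 - 2*u*z - 8*u + z^3 - 2*z^2 - 8*z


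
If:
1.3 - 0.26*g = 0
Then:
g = 5.00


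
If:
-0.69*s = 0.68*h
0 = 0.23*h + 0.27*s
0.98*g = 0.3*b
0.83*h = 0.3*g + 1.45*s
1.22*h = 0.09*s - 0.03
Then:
No Solution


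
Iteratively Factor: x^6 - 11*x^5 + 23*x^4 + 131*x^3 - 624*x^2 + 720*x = (x - 4)*(x^5 - 7*x^4 - 5*x^3 + 111*x^2 - 180*x) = (x - 4)*(x - 3)*(x^4 - 4*x^3 - 17*x^2 + 60*x) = (x - 4)*(x - 3)^2*(x^3 - x^2 - 20*x) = (x - 5)*(x - 4)*(x - 3)^2*(x^2 + 4*x) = (x - 5)*(x - 4)*(x - 3)^2*(x + 4)*(x)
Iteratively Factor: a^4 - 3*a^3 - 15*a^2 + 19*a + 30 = (a - 2)*(a^3 - a^2 - 17*a - 15) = (a - 5)*(a - 2)*(a^2 + 4*a + 3) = (a - 5)*(a - 2)*(a + 1)*(a + 3)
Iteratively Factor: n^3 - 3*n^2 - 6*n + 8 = (n - 1)*(n^2 - 2*n - 8) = (n - 4)*(n - 1)*(n + 2)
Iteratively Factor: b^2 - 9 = (b - 3)*(b + 3)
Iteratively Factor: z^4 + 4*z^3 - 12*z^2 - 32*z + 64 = (z - 2)*(z^3 + 6*z^2 - 32) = (z - 2)*(z + 4)*(z^2 + 2*z - 8) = (z - 2)^2*(z + 4)*(z + 4)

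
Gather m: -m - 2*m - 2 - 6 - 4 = -3*m - 12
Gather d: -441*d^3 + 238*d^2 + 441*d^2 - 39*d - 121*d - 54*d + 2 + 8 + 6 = -441*d^3 + 679*d^2 - 214*d + 16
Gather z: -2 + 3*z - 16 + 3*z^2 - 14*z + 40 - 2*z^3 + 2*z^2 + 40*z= -2*z^3 + 5*z^2 + 29*z + 22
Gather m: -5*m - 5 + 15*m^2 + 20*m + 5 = 15*m^2 + 15*m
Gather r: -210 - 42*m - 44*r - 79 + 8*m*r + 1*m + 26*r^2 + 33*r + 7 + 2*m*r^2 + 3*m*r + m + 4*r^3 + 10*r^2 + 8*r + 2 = -40*m + 4*r^3 + r^2*(2*m + 36) + r*(11*m - 3) - 280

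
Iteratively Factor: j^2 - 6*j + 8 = (j - 4)*(j - 2)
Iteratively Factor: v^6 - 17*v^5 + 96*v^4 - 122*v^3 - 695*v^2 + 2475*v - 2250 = (v + 3)*(v^5 - 20*v^4 + 156*v^3 - 590*v^2 + 1075*v - 750) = (v - 5)*(v + 3)*(v^4 - 15*v^3 + 81*v^2 - 185*v + 150) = (v - 5)^2*(v + 3)*(v^3 - 10*v^2 + 31*v - 30) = (v - 5)^2*(v - 2)*(v + 3)*(v^2 - 8*v + 15) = (v - 5)^2*(v - 3)*(v - 2)*(v + 3)*(v - 5)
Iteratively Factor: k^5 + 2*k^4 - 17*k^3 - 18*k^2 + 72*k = (k + 4)*(k^4 - 2*k^3 - 9*k^2 + 18*k) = k*(k + 4)*(k^3 - 2*k^2 - 9*k + 18) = k*(k - 3)*(k + 4)*(k^2 + k - 6) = k*(k - 3)*(k + 3)*(k + 4)*(k - 2)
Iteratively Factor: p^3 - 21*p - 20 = (p + 4)*(p^2 - 4*p - 5) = (p + 1)*(p + 4)*(p - 5)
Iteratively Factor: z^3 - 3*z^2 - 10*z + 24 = (z + 3)*(z^2 - 6*z + 8) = (z - 4)*(z + 3)*(z - 2)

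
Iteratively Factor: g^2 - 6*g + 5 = (g - 5)*(g - 1)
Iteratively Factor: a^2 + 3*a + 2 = (a + 1)*(a + 2)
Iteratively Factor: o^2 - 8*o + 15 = (o - 3)*(o - 5)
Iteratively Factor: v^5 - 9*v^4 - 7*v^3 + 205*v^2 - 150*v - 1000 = (v + 4)*(v^4 - 13*v^3 + 45*v^2 + 25*v - 250) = (v + 2)*(v + 4)*(v^3 - 15*v^2 + 75*v - 125) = (v - 5)*(v + 2)*(v + 4)*(v^2 - 10*v + 25) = (v - 5)^2*(v + 2)*(v + 4)*(v - 5)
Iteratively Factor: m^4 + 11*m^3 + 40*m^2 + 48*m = (m)*(m^3 + 11*m^2 + 40*m + 48) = m*(m + 4)*(m^2 + 7*m + 12) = m*(m + 3)*(m + 4)*(m + 4)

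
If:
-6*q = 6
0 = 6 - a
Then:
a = 6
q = -1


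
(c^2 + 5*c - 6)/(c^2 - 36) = (c - 1)/(c - 6)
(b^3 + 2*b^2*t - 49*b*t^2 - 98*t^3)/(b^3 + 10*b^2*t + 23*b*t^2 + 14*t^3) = (b - 7*t)/(b + t)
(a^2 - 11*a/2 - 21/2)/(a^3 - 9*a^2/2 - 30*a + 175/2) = (2*a + 3)/(2*a^2 + 5*a - 25)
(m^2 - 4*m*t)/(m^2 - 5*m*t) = (m - 4*t)/(m - 5*t)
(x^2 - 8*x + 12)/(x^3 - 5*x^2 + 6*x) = (x - 6)/(x*(x - 3))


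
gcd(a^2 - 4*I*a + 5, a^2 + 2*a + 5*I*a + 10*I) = 1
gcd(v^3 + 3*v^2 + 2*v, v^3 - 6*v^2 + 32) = v + 2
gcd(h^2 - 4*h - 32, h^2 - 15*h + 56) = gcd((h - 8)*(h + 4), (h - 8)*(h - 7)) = h - 8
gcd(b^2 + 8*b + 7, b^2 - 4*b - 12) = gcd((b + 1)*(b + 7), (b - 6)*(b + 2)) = 1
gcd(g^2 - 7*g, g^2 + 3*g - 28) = 1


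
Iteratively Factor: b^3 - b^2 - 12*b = (b)*(b^2 - b - 12) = b*(b - 4)*(b + 3)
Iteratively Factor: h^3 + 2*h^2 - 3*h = (h + 3)*(h^2 - h) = (h - 1)*(h + 3)*(h)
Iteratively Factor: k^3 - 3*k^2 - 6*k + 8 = (k - 4)*(k^2 + k - 2) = (k - 4)*(k - 1)*(k + 2)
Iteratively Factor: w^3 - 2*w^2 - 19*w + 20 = (w - 1)*(w^2 - w - 20) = (w - 1)*(w + 4)*(w - 5)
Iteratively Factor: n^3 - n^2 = (n)*(n^2 - n) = n^2*(n - 1)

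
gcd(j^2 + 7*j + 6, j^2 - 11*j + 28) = 1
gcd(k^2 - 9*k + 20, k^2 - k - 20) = k - 5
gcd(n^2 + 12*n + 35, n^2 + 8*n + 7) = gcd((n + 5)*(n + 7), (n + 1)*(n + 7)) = n + 7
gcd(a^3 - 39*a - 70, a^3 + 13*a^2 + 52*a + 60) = a^2 + 7*a + 10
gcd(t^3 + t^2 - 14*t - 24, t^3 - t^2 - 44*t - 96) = t + 3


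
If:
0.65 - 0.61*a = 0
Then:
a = 1.07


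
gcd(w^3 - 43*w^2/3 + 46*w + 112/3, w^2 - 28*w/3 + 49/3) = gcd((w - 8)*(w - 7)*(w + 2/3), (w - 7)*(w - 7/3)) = w - 7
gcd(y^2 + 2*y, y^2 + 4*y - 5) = 1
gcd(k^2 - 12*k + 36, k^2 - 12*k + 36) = k^2 - 12*k + 36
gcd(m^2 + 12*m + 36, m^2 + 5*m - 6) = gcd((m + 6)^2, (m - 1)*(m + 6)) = m + 6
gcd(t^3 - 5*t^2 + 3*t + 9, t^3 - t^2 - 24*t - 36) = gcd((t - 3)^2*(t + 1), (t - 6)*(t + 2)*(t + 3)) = 1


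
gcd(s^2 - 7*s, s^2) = s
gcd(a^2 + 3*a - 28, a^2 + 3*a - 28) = a^2 + 3*a - 28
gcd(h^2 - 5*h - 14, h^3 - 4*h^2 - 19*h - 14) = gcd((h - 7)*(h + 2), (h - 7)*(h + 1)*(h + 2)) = h^2 - 5*h - 14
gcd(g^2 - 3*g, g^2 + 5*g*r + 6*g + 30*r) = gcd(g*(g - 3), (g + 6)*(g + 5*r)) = 1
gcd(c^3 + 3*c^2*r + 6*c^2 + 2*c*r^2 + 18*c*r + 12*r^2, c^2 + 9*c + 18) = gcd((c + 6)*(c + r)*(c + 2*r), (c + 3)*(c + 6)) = c + 6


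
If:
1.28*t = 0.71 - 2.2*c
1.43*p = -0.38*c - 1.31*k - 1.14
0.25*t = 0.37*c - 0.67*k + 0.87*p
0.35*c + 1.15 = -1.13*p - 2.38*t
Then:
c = 0.49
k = -0.38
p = -0.58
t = -0.28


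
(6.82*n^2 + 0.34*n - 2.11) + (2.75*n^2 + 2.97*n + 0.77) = 9.57*n^2 + 3.31*n - 1.34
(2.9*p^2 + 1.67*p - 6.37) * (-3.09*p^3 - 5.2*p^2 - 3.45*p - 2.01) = -8.961*p^5 - 20.2403*p^4 + 0.994299999999999*p^3 + 21.5335*p^2 + 18.6198*p + 12.8037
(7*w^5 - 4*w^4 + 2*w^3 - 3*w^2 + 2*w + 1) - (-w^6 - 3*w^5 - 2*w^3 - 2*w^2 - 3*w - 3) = w^6 + 10*w^5 - 4*w^4 + 4*w^3 - w^2 + 5*w + 4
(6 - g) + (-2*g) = 6 - 3*g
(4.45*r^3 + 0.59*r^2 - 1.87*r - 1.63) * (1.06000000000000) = 4.717*r^3 + 0.6254*r^2 - 1.9822*r - 1.7278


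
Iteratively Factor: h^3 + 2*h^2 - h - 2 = (h + 1)*(h^2 + h - 2) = (h - 1)*(h + 1)*(h + 2)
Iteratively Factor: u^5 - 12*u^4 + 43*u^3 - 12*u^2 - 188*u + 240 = (u - 2)*(u^4 - 10*u^3 + 23*u^2 + 34*u - 120) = (u - 4)*(u - 2)*(u^3 - 6*u^2 - u + 30) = (u - 5)*(u - 4)*(u - 2)*(u^2 - u - 6) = (u - 5)*(u - 4)*(u - 2)*(u + 2)*(u - 3)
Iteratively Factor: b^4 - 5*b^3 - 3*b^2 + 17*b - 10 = (b - 1)*(b^3 - 4*b^2 - 7*b + 10) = (b - 1)*(b + 2)*(b^2 - 6*b + 5) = (b - 1)^2*(b + 2)*(b - 5)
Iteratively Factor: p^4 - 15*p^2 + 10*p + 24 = (p - 2)*(p^3 + 2*p^2 - 11*p - 12) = (p - 2)*(p + 1)*(p^2 + p - 12) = (p - 3)*(p - 2)*(p + 1)*(p + 4)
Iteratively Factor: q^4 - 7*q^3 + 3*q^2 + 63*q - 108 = (q - 3)*(q^3 - 4*q^2 - 9*q + 36) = (q - 3)*(q + 3)*(q^2 - 7*q + 12) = (q - 4)*(q - 3)*(q + 3)*(q - 3)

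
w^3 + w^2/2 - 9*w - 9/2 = (w - 3)*(w + 1/2)*(w + 3)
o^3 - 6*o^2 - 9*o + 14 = (o - 7)*(o - 1)*(o + 2)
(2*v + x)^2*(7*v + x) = 28*v^3 + 32*v^2*x + 11*v*x^2 + x^3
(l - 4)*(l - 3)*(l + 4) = l^3 - 3*l^2 - 16*l + 48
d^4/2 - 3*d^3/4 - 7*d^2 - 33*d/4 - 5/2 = (d/2 + 1)*(d - 5)*(d + 1/2)*(d + 1)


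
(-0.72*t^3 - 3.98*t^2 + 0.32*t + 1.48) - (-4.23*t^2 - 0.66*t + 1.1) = -0.72*t^3 + 0.25*t^2 + 0.98*t + 0.38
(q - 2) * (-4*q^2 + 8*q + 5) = -4*q^3 + 16*q^2 - 11*q - 10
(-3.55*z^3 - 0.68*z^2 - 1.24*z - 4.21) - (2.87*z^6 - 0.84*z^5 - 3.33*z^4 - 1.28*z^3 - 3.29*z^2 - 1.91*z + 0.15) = -2.87*z^6 + 0.84*z^5 + 3.33*z^4 - 2.27*z^3 + 2.61*z^2 + 0.67*z - 4.36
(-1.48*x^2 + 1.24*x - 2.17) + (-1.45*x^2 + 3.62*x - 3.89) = -2.93*x^2 + 4.86*x - 6.06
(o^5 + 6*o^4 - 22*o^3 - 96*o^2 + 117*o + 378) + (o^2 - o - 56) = o^5 + 6*o^4 - 22*o^3 - 95*o^2 + 116*o + 322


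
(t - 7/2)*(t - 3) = t^2 - 13*t/2 + 21/2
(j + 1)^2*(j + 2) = j^3 + 4*j^2 + 5*j + 2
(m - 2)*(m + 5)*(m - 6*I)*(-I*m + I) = -I*m^4 - 6*m^3 - 2*I*m^3 - 12*m^2 + 13*I*m^2 + 78*m - 10*I*m - 60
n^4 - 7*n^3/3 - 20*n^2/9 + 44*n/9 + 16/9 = (n - 2)^2*(n + 1/3)*(n + 4/3)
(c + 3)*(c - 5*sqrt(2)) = c^2 - 5*sqrt(2)*c + 3*c - 15*sqrt(2)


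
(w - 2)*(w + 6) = w^2 + 4*w - 12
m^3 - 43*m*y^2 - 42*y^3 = (m - 7*y)*(m + y)*(m + 6*y)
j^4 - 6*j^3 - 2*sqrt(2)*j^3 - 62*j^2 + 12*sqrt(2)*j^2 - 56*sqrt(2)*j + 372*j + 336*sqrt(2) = (j - 6)*(j - 7*sqrt(2))*(j + sqrt(2))*(j + 4*sqrt(2))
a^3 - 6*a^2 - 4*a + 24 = (a - 6)*(a - 2)*(a + 2)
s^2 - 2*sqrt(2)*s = s*(s - 2*sqrt(2))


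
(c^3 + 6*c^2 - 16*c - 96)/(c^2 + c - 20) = (c^2 + 10*c + 24)/(c + 5)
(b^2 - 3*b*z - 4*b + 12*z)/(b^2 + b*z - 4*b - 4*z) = (b - 3*z)/(b + z)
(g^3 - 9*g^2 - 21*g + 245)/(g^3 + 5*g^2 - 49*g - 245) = (g - 7)/(g + 7)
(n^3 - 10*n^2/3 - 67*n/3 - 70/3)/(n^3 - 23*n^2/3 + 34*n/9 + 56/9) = 3*(3*n^2 + 11*n + 10)/(9*n^2 - 6*n - 8)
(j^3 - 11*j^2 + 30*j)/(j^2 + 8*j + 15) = j*(j^2 - 11*j + 30)/(j^2 + 8*j + 15)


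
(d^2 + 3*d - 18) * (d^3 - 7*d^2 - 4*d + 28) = d^5 - 4*d^4 - 43*d^3 + 142*d^2 + 156*d - 504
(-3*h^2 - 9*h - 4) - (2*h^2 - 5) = -5*h^2 - 9*h + 1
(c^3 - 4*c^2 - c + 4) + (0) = c^3 - 4*c^2 - c + 4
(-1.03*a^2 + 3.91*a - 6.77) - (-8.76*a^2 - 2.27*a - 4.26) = 7.73*a^2 + 6.18*a - 2.51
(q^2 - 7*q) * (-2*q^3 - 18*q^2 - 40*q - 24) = -2*q^5 - 4*q^4 + 86*q^3 + 256*q^2 + 168*q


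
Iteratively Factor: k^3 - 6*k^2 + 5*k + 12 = (k + 1)*(k^2 - 7*k + 12) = (k - 4)*(k + 1)*(k - 3)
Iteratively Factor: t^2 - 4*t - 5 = (t - 5)*(t + 1)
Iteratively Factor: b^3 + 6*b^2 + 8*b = (b)*(b^2 + 6*b + 8) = b*(b + 4)*(b + 2)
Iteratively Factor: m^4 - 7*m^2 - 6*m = (m + 2)*(m^3 - 2*m^2 - 3*m) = m*(m + 2)*(m^2 - 2*m - 3) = m*(m - 3)*(m + 2)*(m + 1)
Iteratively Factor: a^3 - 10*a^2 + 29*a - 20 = (a - 5)*(a^2 - 5*a + 4) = (a - 5)*(a - 1)*(a - 4)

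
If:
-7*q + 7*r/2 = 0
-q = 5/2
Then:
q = -5/2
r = -5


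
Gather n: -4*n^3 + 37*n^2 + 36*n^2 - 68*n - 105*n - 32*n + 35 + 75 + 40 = -4*n^3 + 73*n^2 - 205*n + 150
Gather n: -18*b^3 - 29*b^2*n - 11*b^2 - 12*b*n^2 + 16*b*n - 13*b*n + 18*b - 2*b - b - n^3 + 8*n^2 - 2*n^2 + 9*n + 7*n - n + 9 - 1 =-18*b^3 - 11*b^2 + 15*b - n^3 + n^2*(6 - 12*b) + n*(-29*b^2 + 3*b + 15) + 8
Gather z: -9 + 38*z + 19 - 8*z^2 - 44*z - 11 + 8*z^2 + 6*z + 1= 0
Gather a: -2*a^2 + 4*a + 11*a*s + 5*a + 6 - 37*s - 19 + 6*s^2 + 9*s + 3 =-2*a^2 + a*(11*s + 9) + 6*s^2 - 28*s - 10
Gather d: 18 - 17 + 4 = 5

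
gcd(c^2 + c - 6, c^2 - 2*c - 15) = c + 3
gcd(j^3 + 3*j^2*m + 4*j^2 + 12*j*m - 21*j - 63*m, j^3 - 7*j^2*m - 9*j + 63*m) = j - 3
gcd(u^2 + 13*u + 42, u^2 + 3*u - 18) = u + 6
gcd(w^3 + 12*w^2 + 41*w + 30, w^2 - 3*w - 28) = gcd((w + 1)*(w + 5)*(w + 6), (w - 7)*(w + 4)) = 1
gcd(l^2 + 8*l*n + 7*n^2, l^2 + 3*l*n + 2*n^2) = l + n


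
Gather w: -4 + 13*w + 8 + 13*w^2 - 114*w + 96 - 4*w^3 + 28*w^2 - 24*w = -4*w^3 + 41*w^2 - 125*w + 100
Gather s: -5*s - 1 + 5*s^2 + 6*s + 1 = 5*s^2 + s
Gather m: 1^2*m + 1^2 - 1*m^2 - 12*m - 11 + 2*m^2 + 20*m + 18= m^2 + 9*m + 8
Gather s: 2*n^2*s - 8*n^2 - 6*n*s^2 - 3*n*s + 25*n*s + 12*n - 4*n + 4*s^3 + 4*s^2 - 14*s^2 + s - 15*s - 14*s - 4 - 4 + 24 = -8*n^2 + 8*n + 4*s^3 + s^2*(-6*n - 10) + s*(2*n^2 + 22*n - 28) + 16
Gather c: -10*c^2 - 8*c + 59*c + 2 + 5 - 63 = -10*c^2 + 51*c - 56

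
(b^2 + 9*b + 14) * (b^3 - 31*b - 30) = b^5 + 9*b^4 - 17*b^3 - 309*b^2 - 704*b - 420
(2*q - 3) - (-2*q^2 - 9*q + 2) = 2*q^2 + 11*q - 5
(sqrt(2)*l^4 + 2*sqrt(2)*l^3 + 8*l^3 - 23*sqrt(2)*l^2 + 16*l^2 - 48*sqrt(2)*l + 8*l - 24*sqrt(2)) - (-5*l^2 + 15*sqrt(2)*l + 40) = sqrt(2)*l^4 + 2*sqrt(2)*l^3 + 8*l^3 - 23*sqrt(2)*l^2 + 21*l^2 - 63*sqrt(2)*l + 8*l - 40 - 24*sqrt(2)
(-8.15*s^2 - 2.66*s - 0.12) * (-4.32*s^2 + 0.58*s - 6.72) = 35.208*s^4 + 6.7642*s^3 + 53.7436*s^2 + 17.8056*s + 0.8064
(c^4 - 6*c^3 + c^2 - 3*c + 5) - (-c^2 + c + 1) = c^4 - 6*c^3 + 2*c^2 - 4*c + 4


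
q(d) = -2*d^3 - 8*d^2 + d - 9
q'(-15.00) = -1109.00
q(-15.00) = 4926.00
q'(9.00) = -629.00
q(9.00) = -2106.00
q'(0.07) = -0.15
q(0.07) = -8.97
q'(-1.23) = 11.60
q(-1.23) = -18.61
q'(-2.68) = 0.79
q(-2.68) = -30.64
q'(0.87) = -17.46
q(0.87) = -15.50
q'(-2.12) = 7.95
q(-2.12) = -28.02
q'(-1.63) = 11.14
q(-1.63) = -23.22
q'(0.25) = -3.38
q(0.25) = -9.28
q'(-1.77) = 10.52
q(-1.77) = -24.74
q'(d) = -6*d^2 - 16*d + 1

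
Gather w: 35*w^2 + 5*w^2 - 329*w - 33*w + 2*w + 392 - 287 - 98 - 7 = 40*w^2 - 360*w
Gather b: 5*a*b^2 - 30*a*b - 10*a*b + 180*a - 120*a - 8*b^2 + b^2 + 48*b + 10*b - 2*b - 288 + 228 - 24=60*a + b^2*(5*a - 7) + b*(56 - 40*a) - 84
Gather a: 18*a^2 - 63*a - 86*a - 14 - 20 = 18*a^2 - 149*a - 34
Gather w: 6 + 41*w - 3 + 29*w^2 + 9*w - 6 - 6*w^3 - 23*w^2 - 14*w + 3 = -6*w^3 + 6*w^2 + 36*w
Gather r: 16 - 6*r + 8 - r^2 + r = -r^2 - 5*r + 24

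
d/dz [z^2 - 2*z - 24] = 2*z - 2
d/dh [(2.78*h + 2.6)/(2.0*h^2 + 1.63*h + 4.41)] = (-5.56*h^2 - 10.4*h + 8.0218)/(4.0*h^4 + 6.52*h^3 + 20.2969*h^2 + 14.3766*h + 19.4481)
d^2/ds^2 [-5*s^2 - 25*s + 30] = -10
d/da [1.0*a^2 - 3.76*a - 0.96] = 2.0*a - 3.76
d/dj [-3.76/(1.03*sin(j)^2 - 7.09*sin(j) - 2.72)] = (7.7456*sin(j) - 26.6584)*cos(j)/(-1.03*sin(j)^2 + 7.09*sin(j) + 2.72)^2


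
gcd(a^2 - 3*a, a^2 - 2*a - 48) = 1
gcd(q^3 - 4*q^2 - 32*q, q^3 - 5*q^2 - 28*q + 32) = q^2 - 4*q - 32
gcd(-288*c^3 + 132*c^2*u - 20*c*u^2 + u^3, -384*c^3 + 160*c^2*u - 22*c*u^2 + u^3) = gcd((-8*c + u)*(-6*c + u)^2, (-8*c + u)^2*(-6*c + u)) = 48*c^2 - 14*c*u + u^2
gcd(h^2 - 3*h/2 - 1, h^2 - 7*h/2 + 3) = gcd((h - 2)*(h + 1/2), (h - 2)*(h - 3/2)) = h - 2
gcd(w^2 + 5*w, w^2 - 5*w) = w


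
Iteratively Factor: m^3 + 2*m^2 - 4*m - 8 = (m + 2)*(m^2 - 4) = (m + 2)^2*(m - 2)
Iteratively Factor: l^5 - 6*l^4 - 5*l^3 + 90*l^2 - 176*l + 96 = (l - 4)*(l^4 - 2*l^3 - 13*l^2 + 38*l - 24) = (l - 4)*(l - 1)*(l^3 - l^2 - 14*l + 24) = (l - 4)*(l - 3)*(l - 1)*(l^2 + 2*l - 8) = (l - 4)*(l - 3)*(l - 1)*(l + 4)*(l - 2)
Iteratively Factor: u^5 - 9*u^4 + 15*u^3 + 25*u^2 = (u + 1)*(u^4 - 10*u^3 + 25*u^2) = u*(u + 1)*(u^3 - 10*u^2 + 25*u) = u*(u - 5)*(u + 1)*(u^2 - 5*u) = u^2*(u - 5)*(u + 1)*(u - 5)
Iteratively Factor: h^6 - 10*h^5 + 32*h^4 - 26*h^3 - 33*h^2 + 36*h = (h - 3)*(h^5 - 7*h^4 + 11*h^3 + 7*h^2 - 12*h) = h*(h - 3)*(h^4 - 7*h^3 + 11*h^2 + 7*h - 12) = h*(h - 3)*(h - 1)*(h^3 - 6*h^2 + 5*h + 12) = h*(h - 3)*(h - 1)*(h + 1)*(h^2 - 7*h + 12) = h*(h - 4)*(h - 3)*(h - 1)*(h + 1)*(h - 3)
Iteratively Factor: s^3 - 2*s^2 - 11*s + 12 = (s - 4)*(s^2 + 2*s - 3) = (s - 4)*(s - 1)*(s + 3)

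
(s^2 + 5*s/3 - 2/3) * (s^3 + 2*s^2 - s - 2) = s^5 + 11*s^4/3 + 5*s^3/3 - 5*s^2 - 8*s/3 + 4/3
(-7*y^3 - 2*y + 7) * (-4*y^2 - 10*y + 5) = 28*y^5 + 70*y^4 - 27*y^3 - 8*y^2 - 80*y + 35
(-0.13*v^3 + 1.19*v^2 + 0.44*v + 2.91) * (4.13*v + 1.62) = -0.5369*v^4 + 4.7041*v^3 + 3.745*v^2 + 12.7311*v + 4.7142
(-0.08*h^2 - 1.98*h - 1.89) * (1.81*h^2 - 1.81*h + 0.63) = -0.1448*h^4 - 3.439*h^3 + 0.1125*h^2 + 2.1735*h - 1.1907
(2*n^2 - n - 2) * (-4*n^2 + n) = -8*n^4 + 6*n^3 + 7*n^2 - 2*n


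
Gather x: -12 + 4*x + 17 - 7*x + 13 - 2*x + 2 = 20 - 5*x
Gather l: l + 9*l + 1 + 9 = 10*l + 10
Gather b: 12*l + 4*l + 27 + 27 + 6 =16*l + 60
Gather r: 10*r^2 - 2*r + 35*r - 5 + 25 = 10*r^2 + 33*r + 20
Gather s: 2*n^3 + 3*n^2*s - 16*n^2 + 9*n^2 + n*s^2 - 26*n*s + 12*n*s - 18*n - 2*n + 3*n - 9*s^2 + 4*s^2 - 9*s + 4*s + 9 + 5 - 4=2*n^3 - 7*n^2 - 17*n + s^2*(n - 5) + s*(3*n^2 - 14*n - 5) + 10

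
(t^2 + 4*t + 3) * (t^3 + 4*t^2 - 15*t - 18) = t^5 + 8*t^4 + 4*t^3 - 66*t^2 - 117*t - 54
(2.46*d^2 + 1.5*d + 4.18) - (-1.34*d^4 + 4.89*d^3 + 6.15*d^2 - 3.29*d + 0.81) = 1.34*d^4 - 4.89*d^3 - 3.69*d^2 + 4.79*d + 3.37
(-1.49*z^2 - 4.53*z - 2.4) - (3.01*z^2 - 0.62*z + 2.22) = -4.5*z^2 - 3.91*z - 4.62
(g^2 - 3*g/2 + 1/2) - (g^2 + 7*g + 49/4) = -17*g/2 - 47/4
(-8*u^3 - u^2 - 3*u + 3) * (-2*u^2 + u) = 16*u^5 - 6*u^4 + 5*u^3 - 9*u^2 + 3*u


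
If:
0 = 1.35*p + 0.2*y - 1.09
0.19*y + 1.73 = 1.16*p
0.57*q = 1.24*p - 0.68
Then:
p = 1.13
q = 1.27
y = -2.19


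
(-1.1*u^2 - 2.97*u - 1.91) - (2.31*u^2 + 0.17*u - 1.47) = -3.41*u^2 - 3.14*u - 0.44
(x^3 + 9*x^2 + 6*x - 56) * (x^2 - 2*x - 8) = x^5 + 7*x^4 - 20*x^3 - 140*x^2 + 64*x + 448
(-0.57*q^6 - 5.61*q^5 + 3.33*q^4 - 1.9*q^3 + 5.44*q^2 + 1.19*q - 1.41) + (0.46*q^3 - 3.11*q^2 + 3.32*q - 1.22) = -0.57*q^6 - 5.61*q^5 + 3.33*q^4 - 1.44*q^3 + 2.33*q^2 + 4.51*q - 2.63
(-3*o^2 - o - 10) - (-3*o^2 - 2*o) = o - 10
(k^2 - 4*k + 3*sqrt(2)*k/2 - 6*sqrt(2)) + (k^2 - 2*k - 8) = 2*k^2 - 6*k + 3*sqrt(2)*k/2 - 6*sqrt(2) - 8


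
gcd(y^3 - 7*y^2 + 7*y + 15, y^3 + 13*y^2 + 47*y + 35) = y + 1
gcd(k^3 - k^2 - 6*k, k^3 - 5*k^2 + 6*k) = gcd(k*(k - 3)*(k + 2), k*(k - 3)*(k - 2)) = k^2 - 3*k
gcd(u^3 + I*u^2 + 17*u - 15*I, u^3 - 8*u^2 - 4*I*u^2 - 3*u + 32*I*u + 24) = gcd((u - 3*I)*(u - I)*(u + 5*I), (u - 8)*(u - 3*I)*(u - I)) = u^2 - 4*I*u - 3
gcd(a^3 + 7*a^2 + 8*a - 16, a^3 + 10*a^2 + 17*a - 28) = a^2 + 3*a - 4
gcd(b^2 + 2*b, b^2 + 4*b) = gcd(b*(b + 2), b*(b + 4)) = b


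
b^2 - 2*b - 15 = (b - 5)*(b + 3)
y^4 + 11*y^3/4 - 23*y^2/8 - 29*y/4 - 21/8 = (y - 7/4)*(y + 1/2)*(y + 1)*(y + 3)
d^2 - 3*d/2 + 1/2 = (d - 1)*(d - 1/2)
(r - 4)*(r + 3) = r^2 - r - 12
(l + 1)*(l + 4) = l^2 + 5*l + 4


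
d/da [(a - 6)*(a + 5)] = 2*a - 1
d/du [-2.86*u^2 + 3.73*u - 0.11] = 3.73 - 5.72*u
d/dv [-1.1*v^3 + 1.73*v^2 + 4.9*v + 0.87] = -3.3*v^2 + 3.46*v + 4.9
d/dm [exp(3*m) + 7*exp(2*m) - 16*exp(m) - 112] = (3*exp(2*m) + 14*exp(m) - 16)*exp(m)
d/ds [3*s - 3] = 3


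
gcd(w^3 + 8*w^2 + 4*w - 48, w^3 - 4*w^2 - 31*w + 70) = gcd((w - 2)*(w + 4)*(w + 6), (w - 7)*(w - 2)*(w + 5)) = w - 2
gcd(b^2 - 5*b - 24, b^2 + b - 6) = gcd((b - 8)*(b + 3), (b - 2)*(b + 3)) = b + 3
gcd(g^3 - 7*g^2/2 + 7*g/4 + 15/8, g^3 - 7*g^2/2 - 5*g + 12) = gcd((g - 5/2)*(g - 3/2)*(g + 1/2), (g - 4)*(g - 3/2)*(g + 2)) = g - 3/2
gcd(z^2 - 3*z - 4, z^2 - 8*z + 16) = z - 4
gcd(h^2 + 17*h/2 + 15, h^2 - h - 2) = 1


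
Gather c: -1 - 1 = -2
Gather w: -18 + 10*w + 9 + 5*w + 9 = 15*w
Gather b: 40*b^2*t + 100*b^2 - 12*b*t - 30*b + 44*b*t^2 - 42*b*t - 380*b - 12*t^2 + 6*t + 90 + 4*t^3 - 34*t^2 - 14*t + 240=b^2*(40*t + 100) + b*(44*t^2 - 54*t - 410) + 4*t^3 - 46*t^2 - 8*t + 330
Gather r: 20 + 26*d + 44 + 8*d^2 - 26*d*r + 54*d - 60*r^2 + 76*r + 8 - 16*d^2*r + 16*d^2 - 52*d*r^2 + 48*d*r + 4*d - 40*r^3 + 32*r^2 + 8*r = 24*d^2 + 84*d - 40*r^3 + r^2*(-52*d - 28) + r*(-16*d^2 + 22*d + 84) + 72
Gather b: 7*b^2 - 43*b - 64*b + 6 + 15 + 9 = 7*b^2 - 107*b + 30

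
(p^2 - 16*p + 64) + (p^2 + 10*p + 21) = 2*p^2 - 6*p + 85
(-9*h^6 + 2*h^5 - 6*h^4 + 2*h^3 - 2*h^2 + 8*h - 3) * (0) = 0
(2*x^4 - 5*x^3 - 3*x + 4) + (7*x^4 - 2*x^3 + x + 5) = 9*x^4 - 7*x^3 - 2*x + 9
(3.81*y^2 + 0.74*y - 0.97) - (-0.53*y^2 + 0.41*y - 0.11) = 4.34*y^2 + 0.33*y - 0.86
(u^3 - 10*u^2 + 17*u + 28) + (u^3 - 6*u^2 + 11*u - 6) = 2*u^3 - 16*u^2 + 28*u + 22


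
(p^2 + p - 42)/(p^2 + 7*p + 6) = (p^2 + p - 42)/(p^2 + 7*p + 6)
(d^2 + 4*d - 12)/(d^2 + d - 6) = (d + 6)/(d + 3)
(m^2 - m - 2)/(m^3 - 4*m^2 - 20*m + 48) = (m + 1)/(m^2 - 2*m - 24)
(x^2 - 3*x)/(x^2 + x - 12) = x/(x + 4)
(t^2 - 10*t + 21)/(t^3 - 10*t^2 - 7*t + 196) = (t - 3)/(t^2 - 3*t - 28)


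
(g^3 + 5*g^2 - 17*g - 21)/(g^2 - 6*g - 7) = (g^2 + 4*g - 21)/(g - 7)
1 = 1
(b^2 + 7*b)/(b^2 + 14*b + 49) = b/(b + 7)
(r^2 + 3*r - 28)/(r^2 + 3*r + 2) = (r^2 + 3*r - 28)/(r^2 + 3*r + 2)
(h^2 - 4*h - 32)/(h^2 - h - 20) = (h - 8)/(h - 5)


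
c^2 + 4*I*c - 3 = (c + I)*(c + 3*I)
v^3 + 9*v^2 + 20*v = v*(v + 4)*(v + 5)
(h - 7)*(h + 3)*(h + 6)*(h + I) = h^4 + 2*h^3 + I*h^3 - 45*h^2 + 2*I*h^2 - 126*h - 45*I*h - 126*I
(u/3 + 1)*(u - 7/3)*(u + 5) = u^3/3 + 17*u^2/9 - 11*u/9 - 35/3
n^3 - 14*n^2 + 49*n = n*(n - 7)^2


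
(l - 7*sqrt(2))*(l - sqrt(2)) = l^2 - 8*sqrt(2)*l + 14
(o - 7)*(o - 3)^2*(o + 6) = o^4 - 7*o^3 - 27*o^2 + 243*o - 378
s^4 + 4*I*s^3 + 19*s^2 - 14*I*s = s*(s - 2*I)*(s - I)*(s + 7*I)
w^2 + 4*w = w*(w + 4)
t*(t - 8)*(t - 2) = t^3 - 10*t^2 + 16*t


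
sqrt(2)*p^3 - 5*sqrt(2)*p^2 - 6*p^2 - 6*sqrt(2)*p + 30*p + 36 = (p - 6)*(p - 3*sqrt(2))*(sqrt(2)*p + sqrt(2))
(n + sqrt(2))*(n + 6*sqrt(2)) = n^2 + 7*sqrt(2)*n + 12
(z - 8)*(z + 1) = z^2 - 7*z - 8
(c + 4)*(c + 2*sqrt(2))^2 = c^3 + 4*c^2 + 4*sqrt(2)*c^2 + 8*c + 16*sqrt(2)*c + 32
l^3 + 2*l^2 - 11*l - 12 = (l - 3)*(l + 1)*(l + 4)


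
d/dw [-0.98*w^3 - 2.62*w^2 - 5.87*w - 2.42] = -2.94*w^2 - 5.24*w - 5.87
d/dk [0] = 0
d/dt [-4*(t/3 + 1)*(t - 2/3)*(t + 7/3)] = -4*t^2 - 112*t/9 - 124/27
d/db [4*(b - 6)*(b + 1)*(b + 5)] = 12*b^2 - 124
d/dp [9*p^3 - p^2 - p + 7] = 27*p^2 - 2*p - 1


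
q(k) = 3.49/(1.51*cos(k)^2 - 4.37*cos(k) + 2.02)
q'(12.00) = 9.72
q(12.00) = -5.89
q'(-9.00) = 0.19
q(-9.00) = 0.48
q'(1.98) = -1.12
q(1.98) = 0.87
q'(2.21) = -0.65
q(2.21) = 0.68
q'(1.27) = -15.74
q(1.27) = 4.07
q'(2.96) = -0.08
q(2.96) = 0.45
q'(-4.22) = -0.91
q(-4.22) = 0.79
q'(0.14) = -0.98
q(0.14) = -4.22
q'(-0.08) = 0.54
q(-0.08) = -4.18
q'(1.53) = -4.35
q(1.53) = 1.89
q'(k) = 3.49*(3.02*sin(k)*cos(k) - 4.37*sin(k))/(1.51*cos(k)^2 - 4.37*cos(k) + 2.02)^2 = (10.5398*cos(k) - 15.2513)*sin(k)/(1.51*cos(k)^2 - 4.37*cos(k) + 2.02)^2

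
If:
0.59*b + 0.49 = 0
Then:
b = -0.83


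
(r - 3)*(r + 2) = r^2 - r - 6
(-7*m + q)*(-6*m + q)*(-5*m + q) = -210*m^3 + 107*m^2*q - 18*m*q^2 + q^3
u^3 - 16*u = u*(u - 4)*(u + 4)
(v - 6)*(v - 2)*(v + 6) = v^3 - 2*v^2 - 36*v + 72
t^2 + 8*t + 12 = (t + 2)*(t + 6)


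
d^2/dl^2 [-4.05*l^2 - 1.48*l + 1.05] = -8.10000000000000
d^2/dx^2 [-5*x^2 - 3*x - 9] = -10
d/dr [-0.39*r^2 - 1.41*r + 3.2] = -0.78*r - 1.41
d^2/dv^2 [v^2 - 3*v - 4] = 2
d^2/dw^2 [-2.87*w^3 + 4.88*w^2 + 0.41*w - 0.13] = 9.76 - 17.22*w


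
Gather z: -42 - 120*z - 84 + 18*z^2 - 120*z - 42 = 18*z^2 - 240*z - 168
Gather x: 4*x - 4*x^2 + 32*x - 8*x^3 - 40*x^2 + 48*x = -8*x^3 - 44*x^2 + 84*x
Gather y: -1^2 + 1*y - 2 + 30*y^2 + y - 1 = 30*y^2 + 2*y - 4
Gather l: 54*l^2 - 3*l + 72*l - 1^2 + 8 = 54*l^2 + 69*l + 7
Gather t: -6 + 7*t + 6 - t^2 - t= -t^2 + 6*t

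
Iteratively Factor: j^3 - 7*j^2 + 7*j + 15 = (j - 3)*(j^2 - 4*j - 5) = (j - 5)*(j - 3)*(j + 1)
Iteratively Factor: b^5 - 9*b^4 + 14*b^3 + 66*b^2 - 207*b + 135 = (b - 3)*(b^4 - 6*b^3 - 4*b^2 + 54*b - 45) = (b - 3)^2*(b^3 - 3*b^2 - 13*b + 15) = (b - 3)^2*(b + 3)*(b^2 - 6*b + 5) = (b - 5)*(b - 3)^2*(b + 3)*(b - 1)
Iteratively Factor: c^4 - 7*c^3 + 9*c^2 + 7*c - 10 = (c - 1)*(c^3 - 6*c^2 + 3*c + 10) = (c - 5)*(c - 1)*(c^2 - c - 2) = (c - 5)*(c - 1)*(c + 1)*(c - 2)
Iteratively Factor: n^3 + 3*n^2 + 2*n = (n + 2)*(n^2 + n) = (n + 1)*(n + 2)*(n)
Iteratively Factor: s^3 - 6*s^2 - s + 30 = (s - 5)*(s^2 - s - 6) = (s - 5)*(s + 2)*(s - 3)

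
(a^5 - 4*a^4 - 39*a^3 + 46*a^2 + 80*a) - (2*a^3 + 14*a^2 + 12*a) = a^5 - 4*a^4 - 41*a^3 + 32*a^2 + 68*a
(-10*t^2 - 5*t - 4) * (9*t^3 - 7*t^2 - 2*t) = -90*t^5 + 25*t^4 + 19*t^3 + 38*t^2 + 8*t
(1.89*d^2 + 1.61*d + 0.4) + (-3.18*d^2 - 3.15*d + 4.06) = -1.29*d^2 - 1.54*d + 4.46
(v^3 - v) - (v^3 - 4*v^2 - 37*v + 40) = 4*v^2 + 36*v - 40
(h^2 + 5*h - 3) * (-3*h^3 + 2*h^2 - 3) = -3*h^5 - 13*h^4 + 19*h^3 - 9*h^2 - 15*h + 9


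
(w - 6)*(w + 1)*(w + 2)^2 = w^4 - w^3 - 22*w^2 - 44*w - 24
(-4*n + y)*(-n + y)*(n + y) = 4*n^3 - n^2*y - 4*n*y^2 + y^3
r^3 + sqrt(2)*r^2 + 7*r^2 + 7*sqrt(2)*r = r*(r + 7)*(r + sqrt(2))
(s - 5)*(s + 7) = s^2 + 2*s - 35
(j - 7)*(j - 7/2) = j^2 - 21*j/2 + 49/2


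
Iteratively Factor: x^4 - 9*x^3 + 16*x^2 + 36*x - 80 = (x - 4)*(x^3 - 5*x^2 - 4*x + 20) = (x - 4)*(x - 2)*(x^2 - 3*x - 10) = (x - 4)*(x - 2)*(x + 2)*(x - 5)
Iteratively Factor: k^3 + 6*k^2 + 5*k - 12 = (k + 4)*(k^2 + 2*k - 3) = (k + 3)*(k + 4)*(k - 1)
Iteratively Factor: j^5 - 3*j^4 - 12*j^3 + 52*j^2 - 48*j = (j)*(j^4 - 3*j^3 - 12*j^2 + 52*j - 48) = j*(j - 2)*(j^3 - j^2 - 14*j + 24) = j*(j - 2)^2*(j^2 + j - 12) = j*(j - 2)^2*(j + 4)*(j - 3)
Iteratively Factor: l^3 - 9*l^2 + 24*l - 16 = (l - 1)*(l^2 - 8*l + 16) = (l - 4)*(l - 1)*(l - 4)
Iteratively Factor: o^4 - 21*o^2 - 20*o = (o - 5)*(o^3 + 5*o^2 + 4*o) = o*(o - 5)*(o^2 + 5*o + 4) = o*(o - 5)*(o + 4)*(o + 1)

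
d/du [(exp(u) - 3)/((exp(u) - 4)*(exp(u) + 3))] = (-exp(2*u) + 6*exp(u) - 15)*exp(u)/(exp(4*u) - 2*exp(3*u) - 23*exp(2*u) + 24*exp(u) + 144)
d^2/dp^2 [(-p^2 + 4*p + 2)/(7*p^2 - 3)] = 2*(196*p^3 + 231*p^2 + 252*p + 33)/(343*p^6 - 441*p^4 + 189*p^2 - 27)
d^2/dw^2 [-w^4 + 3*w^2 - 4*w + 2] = 6 - 12*w^2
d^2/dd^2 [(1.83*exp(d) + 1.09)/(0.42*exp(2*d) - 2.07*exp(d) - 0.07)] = (0.322812*exp(4*d) + 2.360106*exp(3*d) - 2.520126*exp(2*d) + 4.533558*exp(d) - 0.148974)*exp(d)/(0.074088*exp(6*d) - 1.095444*exp(5*d) + 5.36193*exp(4*d) - 8.504595*exp(3*d) - 0.893655*exp(2*d) - 0.030429*exp(d) - 0.000343)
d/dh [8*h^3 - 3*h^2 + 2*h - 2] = 24*h^2 - 6*h + 2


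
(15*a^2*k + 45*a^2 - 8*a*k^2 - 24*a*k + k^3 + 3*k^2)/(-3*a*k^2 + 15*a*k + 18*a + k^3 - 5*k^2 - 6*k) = (-5*a*k - 15*a + k^2 + 3*k)/(k^2 - 5*k - 6)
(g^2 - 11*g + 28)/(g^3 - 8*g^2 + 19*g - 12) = (g - 7)/(g^2 - 4*g + 3)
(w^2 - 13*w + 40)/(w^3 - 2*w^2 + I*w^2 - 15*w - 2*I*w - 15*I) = (w - 8)/(w^2 + w*(3 + I) + 3*I)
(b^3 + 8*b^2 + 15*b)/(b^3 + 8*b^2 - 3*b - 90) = b*(b + 3)/(b^2 + 3*b - 18)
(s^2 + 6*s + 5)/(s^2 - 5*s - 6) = (s + 5)/(s - 6)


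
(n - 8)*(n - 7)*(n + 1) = n^3 - 14*n^2 + 41*n + 56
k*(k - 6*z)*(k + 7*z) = k^3 + k^2*z - 42*k*z^2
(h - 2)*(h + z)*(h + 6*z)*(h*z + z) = h^4*z + 7*h^3*z^2 - h^3*z + 6*h^2*z^3 - 7*h^2*z^2 - 2*h^2*z - 6*h*z^3 - 14*h*z^2 - 12*z^3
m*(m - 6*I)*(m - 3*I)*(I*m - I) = I*m^4 + 9*m^3 - I*m^3 - 9*m^2 - 18*I*m^2 + 18*I*m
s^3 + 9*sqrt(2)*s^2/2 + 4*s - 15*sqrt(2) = (s - sqrt(2))*(s + 5*sqrt(2)/2)*(s + 3*sqrt(2))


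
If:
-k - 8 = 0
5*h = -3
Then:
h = -3/5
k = -8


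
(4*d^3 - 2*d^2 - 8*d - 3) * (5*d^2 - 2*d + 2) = 20*d^5 - 18*d^4 - 28*d^3 - 3*d^2 - 10*d - 6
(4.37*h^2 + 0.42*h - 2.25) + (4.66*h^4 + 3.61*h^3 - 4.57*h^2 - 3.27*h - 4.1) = 4.66*h^4 + 3.61*h^3 - 0.2*h^2 - 2.85*h - 6.35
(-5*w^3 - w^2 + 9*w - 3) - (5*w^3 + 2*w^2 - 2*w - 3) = -10*w^3 - 3*w^2 + 11*w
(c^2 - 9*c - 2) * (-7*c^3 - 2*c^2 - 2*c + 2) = -7*c^5 + 61*c^4 + 30*c^3 + 24*c^2 - 14*c - 4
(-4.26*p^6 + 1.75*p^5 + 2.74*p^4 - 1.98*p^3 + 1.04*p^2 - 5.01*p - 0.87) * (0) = 0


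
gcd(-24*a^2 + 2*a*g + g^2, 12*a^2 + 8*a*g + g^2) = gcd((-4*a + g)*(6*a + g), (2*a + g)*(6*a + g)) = 6*a + g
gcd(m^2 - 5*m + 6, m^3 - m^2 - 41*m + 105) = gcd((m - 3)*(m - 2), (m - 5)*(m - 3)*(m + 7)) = m - 3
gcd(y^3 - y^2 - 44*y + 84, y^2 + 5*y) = 1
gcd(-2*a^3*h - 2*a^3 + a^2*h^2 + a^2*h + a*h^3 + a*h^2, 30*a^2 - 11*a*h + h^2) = 1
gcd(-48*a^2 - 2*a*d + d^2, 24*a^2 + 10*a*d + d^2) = 6*a + d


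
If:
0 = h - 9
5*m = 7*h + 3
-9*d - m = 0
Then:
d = -22/15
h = 9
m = 66/5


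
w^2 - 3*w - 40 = (w - 8)*(w + 5)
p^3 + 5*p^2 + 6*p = p*(p + 2)*(p + 3)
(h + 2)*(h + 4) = h^2 + 6*h + 8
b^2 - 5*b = b*(b - 5)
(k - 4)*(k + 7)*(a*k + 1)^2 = a^2*k^4 + 3*a^2*k^3 - 28*a^2*k^2 + 2*a*k^3 + 6*a*k^2 - 56*a*k + k^2 + 3*k - 28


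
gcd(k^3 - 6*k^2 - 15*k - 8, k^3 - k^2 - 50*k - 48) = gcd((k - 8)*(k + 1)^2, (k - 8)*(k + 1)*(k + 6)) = k^2 - 7*k - 8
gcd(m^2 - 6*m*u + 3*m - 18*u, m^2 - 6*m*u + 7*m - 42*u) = -m + 6*u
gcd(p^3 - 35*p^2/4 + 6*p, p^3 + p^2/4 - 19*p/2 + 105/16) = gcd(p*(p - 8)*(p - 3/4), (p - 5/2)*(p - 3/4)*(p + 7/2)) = p - 3/4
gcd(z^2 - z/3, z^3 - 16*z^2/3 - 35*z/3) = z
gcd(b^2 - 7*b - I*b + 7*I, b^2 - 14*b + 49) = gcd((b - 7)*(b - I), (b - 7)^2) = b - 7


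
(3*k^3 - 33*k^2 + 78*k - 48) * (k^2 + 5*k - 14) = 3*k^5 - 18*k^4 - 129*k^3 + 804*k^2 - 1332*k + 672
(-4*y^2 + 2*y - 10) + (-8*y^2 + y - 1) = -12*y^2 + 3*y - 11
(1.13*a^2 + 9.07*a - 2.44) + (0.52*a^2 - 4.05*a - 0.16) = 1.65*a^2 + 5.02*a - 2.6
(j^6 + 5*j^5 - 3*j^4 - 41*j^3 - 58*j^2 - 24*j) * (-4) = -4*j^6 - 20*j^5 + 12*j^4 + 164*j^3 + 232*j^2 + 96*j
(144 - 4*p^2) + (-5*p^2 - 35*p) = -9*p^2 - 35*p + 144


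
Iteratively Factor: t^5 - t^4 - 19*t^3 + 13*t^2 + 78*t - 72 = (t + 3)*(t^4 - 4*t^3 - 7*t^2 + 34*t - 24) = (t - 1)*(t + 3)*(t^3 - 3*t^2 - 10*t + 24) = (t - 1)*(t + 3)^2*(t^2 - 6*t + 8) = (t - 2)*(t - 1)*(t + 3)^2*(t - 4)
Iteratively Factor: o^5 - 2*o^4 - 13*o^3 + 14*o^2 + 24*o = (o)*(o^4 - 2*o^3 - 13*o^2 + 14*o + 24) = o*(o - 4)*(o^3 + 2*o^2 - 5*o - 6) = o*(o - 4)*(o + 1)*(o^2 + o - 6) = o*(o - 4)*(o - 2)*(o + 1)*(o + 3)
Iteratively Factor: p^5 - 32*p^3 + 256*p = (p - 4)*(p^4 + 4*p^3 - 16*p^2 - 64*p) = (p - 4)^2*(p^3 + 8*p^2 + 16*p) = (p - 4)^2*(p + 4)*(p^2 + 4*p) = p*(p - 4)^2*(p + 4)*(p + 4)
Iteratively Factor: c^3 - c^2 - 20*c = (c - 5)*(c^2 + 4*c) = (c - 5)*(c + 4)*(c)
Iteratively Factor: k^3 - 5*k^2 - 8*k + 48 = (k - 4)*(k^2 - k - 12) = (k - 4)^2*(k + 3)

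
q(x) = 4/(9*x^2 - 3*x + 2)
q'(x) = 4*(3 - 18*x)/(9*x^2 - 3*x + 2)^2 = 12*(1 - 6*x)/(9*x^2 - 3*x + 2)^2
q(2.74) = 0.07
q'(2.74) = -0.05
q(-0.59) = 0.58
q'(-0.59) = 1.14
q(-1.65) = 0.13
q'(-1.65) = 0.13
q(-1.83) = 0.11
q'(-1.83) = 0.10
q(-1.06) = 0.26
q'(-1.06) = 0.38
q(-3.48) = 0.03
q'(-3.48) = 0.02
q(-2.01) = 0.09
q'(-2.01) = 0.08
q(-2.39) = 0.07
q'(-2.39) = 0.05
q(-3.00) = 0.04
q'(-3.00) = 0.03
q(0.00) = 2.00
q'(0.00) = 3.00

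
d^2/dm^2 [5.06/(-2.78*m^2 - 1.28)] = (36.011008 - 234.634224*m^2)/(2.78*m^2 + 1.28)^3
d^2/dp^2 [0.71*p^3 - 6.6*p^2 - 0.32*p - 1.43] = 4.26*p - 13.2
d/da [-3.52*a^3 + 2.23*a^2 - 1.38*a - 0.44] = -10.56*a^2 + 4.46*a - 1.38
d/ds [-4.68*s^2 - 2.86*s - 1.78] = -9.36*s - 2.86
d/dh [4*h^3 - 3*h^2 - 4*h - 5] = 12*h^2 - 6*h - 4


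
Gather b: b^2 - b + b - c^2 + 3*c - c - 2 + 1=b^2 - c^2 + 2*c - 1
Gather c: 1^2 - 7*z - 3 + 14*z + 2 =7*z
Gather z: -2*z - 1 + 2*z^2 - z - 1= 2*z^2 - 3*z - 2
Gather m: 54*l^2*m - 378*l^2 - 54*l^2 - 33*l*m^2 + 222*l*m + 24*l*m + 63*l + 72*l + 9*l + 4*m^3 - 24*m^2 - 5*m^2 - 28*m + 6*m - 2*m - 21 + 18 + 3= -432*l^2 + 144*l + 4*m^3 + m^2*(-33*l - 29) + m*(54*l^2 + 246*l - 24)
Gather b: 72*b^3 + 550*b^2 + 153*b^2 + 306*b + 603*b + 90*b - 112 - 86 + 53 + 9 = 72*b^3 + 703*b^2 + 999*b - 136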